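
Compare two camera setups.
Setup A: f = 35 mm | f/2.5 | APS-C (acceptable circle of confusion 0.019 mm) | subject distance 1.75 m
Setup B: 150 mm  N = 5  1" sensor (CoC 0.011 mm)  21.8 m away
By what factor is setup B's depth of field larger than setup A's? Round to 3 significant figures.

Setup A: H = 35²/(2.5×0.019) + 35 ≈ 25824.5 mm; DoF = Df − Dn = 1874.67 − 1640.88 ≈ 233.79 mm.
Setup B: H = 150²/(5×0.011) + 150 ≈ 409240.9 mm; DoF = Df − Dn = 23018.2 − 20704.3 ≈ 2313.9 mm.
Ratio = 2313.9 / 233.79 ≈ 9.90.

9.90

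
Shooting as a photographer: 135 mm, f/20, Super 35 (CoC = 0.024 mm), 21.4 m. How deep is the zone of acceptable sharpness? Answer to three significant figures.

34.9 m

Hyperfocal distance H = f²/(N·c) + f = 135²/(20 × 0.024) + 135 = 18225/0.48 + 135 ≈ 38103.8 mm ≈ 38.10 m.
Near limit Dn = s·(H − f)/(H + s − 2f) = 21400 × (38103.8 − 135) / (38103.8 + 21400 − 2 × 135) = 21400 × 37968.8 / 59233.8 ≈ 13717 mm.
Far limit Df = s·(H − f)/(H − s) = 21400 × (38103.8 − 135) / (38103.8 − 21400) = 21400 × 37968.8 / 16703.8 ≈ 48644 mm.
Depth of field = Df − Dn = 48644 − 13717 ≈ 34927 mm ≈ 34.9 m.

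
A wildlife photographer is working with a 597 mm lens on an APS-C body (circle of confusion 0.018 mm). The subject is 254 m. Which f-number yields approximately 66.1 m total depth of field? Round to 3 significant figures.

Write h = H − f = f²/(N·c). The thin-lens limits are Dn = s·h/(h + (s−f)) and Df = s·h/(h − (s−f)), so DoF = Df − Dn = 2·s·(s−f)·h / (h² − (s−f)²).
That is a quadratic in h: DoF·h² − 2·s·(s−f)·h − DoF·(s−f)² = 0 ⇒ h = (s−f)·(s + √(s² + DoF²)) / DoF = 253403 × (254000 + √(254000² + 66100²)) / 66100 = 253403 × (254000 + 262460) / 66100 ≈ 1979917 mm.
Then N = f²/(c·h) = 597² / (0.018 × 1979917) = 356409 / 35639 ≈ 10.

f/10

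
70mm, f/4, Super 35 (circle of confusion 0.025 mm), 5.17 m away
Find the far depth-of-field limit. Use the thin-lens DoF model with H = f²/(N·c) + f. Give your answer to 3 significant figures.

Hyperfocal distance H = f²/(N·c) + f = 70²/(4 × 0.025) + 70 = 4900/0.1 + 70 ≈ 49070.0 mm ≈ 49.07 m.
Far limit Df = s·(H − f)/(H − s) = 5170 × (49070.0 − 70) / (49070.0 − 5170) = 5170 × 49000.0 / 43900.0 ≈ 5770.6 mm ≈ 5.77 m.

5.77 m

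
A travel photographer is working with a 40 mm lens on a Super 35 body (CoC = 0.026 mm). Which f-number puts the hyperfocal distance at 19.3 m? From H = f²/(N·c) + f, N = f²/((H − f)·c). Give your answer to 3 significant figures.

Rearrange H = f²/(N·c) + f for N: N = f² / ((H − f)·c).
N = 40² / ((19300 − 40) × 0.026) = 1600 / 500.8 ≈ 3.20.

f/3.20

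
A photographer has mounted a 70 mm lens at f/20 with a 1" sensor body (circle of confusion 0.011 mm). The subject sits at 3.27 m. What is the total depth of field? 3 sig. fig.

0.959 m

Hyperfocal distance H = f²/(N·c) + f = 70²/(20 × 0.011) + 70 = 4900/0.22 + 70 ≈ 22342.7 mm ≈ 22.34 m.
Near limit Dn = s·(H − f)/(H + s − 2f) = 3270 × (22342.7 − 70) / (22342.7 + 3270 − 2 × 70) = 3270 × 22272.7 / 25472.7 ≈ 2859.21 mm.
Far limit Df = s·(H − f)/(H − s) = 3270 × (22342.7 − 70) / (22342.7 − 3270) = 3270 × 22272.7 / 19072.7 ≈ 3818.64 mm.
Depth of field = Df − Dn = 3818.64 − 2859.21 ≈ 959.43 mm ≈ 0.959 m.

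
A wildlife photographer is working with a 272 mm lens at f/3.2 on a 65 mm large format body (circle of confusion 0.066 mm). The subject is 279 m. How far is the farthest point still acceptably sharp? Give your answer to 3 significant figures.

Hyperfocal distance H = f²/(N·c) + f = 272²/(3.2 × 0.066) + 272 = 73984/0.2112 + 272 ≈ 350575.0 mm ≈ 350.6 m.
Far limit Df = s·(H − f)/(H − s) = 279000 × (350575.0 − 272) / (350575.0 − 279000) = 279000 × 350303.0 / 71575.0 ≈ 1365484 mm ≈ 1370 m.

1370 m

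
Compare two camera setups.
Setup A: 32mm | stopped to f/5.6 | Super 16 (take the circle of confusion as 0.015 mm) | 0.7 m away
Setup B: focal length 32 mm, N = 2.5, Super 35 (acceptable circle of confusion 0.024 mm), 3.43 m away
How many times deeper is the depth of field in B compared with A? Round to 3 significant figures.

Setup A: H = 32²/(5.6×0.015) + 32 ≈ 12222.5 mm; DoF = Df − Dn = 740.582 − 663.635 ≈ 76.947 mm.
Setup B: H = 32²/(2.5×0.024) + 32 ≈ 17098.7 mm; DoF = Df − Dn = 4282.7 − 2860.5 ≈ 1422.2 mm.
Ratio = 1422.2 / 76.947 ≈ 18.5.

18.5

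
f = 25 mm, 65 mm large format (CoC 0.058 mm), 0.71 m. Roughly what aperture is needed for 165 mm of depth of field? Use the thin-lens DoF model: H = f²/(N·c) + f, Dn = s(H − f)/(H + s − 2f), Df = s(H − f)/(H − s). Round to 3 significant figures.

f/1.80

Write h = H − f = f²/(N·c). The thin-lens limits are Dn = s·h/(h + (s−f)) and Df = s·h/(h − (s−f)), so DoF = Df − Dn = 2·s·(s−f)·h / (h² − (s−f)²).
That is a quadratic in h: DoF·h² − 2·s·(s−f)·h − DoF·(s−f)² = 0 ⇒ h = (s−f)·(s + √(s² + DoF²)) / DoF = 685 × (710 + √(710² + 165²)) / 165 = 685 × (710 + 728.920) / 165 ≈ 5973.7 mm.
Then N = f²/(c·h) = 25² / (0.058 × 5973.7) = 625 / 346.47 ≈ 1.80.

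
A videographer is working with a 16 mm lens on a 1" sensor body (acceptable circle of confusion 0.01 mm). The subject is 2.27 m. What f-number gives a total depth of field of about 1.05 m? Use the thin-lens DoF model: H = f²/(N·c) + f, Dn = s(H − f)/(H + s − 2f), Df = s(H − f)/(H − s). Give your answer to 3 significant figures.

f/2.50

Write h = H − f = f²/(N·c). The thin-lens limits are Dn = s·h/(h + (s−f)) and Df = s·h/(h − (s−f)), so DoF = Df − Dn = 2·s·(s−f)·h / (h² − (s−f)²).
That is a quadratic in h: DoF·h² − 2·s·(s−f)·h − DoF·(s−f)² = 0 ⇒ h = (s−f)·(s + √(s² + DoF²)) / DoF = 2254 × (2270 + √(2270² + 1050²)) / 1050 = 2254 × (2270 + 2501.08) / 1050 ≈ 10242 mm.
Then N = f²/(c·h) = 16² / (0.01 × 10242) = 256 / 102.42 ≈ 2.50.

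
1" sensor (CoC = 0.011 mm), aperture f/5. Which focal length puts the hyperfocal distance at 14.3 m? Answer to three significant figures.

28.0 mm

From H = f²/(N·c) + f, with f ≪ H: f ≈ √(H·N·c) = √(14300 × 5 × 0.011) = √786.50 ≈ 28.04 mm.
The +f correction barely moves this — solving exactly, f² + N·c·f − N·c·H = 0 ⇒ f = (−N·c + √((N·c)² + 4·N·c·H))/2 = (−0.055 + √3146.0)/2 ≈ 28.017 mm, so f ≈ 28.0 mm.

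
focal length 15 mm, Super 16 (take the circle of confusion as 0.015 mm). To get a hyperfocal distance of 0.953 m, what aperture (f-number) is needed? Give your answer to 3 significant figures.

f/16

Rearrange H = f²/(N·c) + f for N: N = f² / ((H − f)·c).
N = 15² / ((953 − 15) × 0.015) = 225 / 14.07 ≈ 16.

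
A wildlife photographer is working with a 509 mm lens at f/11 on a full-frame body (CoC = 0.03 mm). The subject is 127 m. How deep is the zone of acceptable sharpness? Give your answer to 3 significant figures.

Hyperfocal distance H = f²/(N·c) + f = 509²/(11 × 0.03) + 509 = 259081/0.33 + 509 ≈ 785602.9 mm ≈ 785.6 m.
Near limit Dn = s·(H − f)/(H + s − 2f) = 127000 × (785602.9 − 509) / (785602.9 + 127000 − 2 × 509) = 127000 × 785093.9 / 911584.9 ≈ 109378 mm.
Far limit Df = s·(H − f)/(H − s) = 127000 × (785602.9 − 509) / (785602.9 − 127000) = 127000 × 785093.9 / 658602.9 ≈ 151392 mm.
Depth of field = Df − Dn = 151392 − 109378 ≈ 42014 mm ≈ 42.0 m.

42.0 m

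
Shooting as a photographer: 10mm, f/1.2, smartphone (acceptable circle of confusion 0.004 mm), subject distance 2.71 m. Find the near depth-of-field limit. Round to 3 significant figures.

2.40 m

Hyperfocal distance H = f²/(N·c) + f = 10²/(1.2 × 0.004) + 10 = 100/0.0048 + 10 ≈ 20843.3 mm ≈ 20.84 m.
Near limit Dn = s·(H − f)/(H + s − 2f) = 2710 × (20843.3 − 10) / (20843.3 + 2710 − 2 × 10) = 2710 × 20833.3 / 23533.3 ≈ 2399.1 mm ≈ 2.40 m.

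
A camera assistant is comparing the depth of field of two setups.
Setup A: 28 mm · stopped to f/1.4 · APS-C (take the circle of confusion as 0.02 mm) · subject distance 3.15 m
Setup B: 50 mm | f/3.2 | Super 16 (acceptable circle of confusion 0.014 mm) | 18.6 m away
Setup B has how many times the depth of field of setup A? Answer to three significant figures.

19.5

Setup A: H = 28²/(1.4×0.02) + 28 ≈ 28028.0 mm; DoF = Df − Dn = 3545.30 − 2834.01 ≈ 711.29 mm.
Setup B: H = 50²/(3.2×0.014) + 50 ≈ 55853.6 mm; DoF = Df − Dn = 27862 − 13960 ≈ 13902 mm.
Ratio = 13902 / 711.29 ≈ 19.5.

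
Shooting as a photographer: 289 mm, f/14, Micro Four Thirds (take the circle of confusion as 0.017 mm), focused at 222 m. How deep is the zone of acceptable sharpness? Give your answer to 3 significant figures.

Hyperfocal distance H = f²/(N·c) + f = 289²/(14 × 0.017) + 289 = 83521/0.238 + 289 ≈ 351217.6 mm ≈ 351.2 m.
Near limit Dn = s·(H − f)/(H + s − 2f) = 222000 × (351217.6 − 289) / (351217.6 + 222000 − 2 × 289) = 222000 × 350928.6 / 572639.6 ≈ 136047 mm.
Far limit Df = s·(H − f)/(H − s) = 222000 × (351217.6 − 289) / (351217.6 − 222000) = 222000 × 350928.6 / 129217.6 ≈ 602907 mm.
Depth of field = Df − Dn = 602907 − 136047 ≈ 466860 mm ≈ 467 m.

467 m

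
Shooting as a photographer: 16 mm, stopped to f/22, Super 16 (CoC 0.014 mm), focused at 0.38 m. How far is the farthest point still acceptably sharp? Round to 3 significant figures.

0.676 m

Hyperfocal distance H = f²/(N·c) + f = 16²/(22 × 0.014) + 16 = 256/0.308 + 16 ≈ 847.2 mm ≈ 0.847 m.
Far limit Df = s·(H − f)/(H − s) = 380 × (847.2 − 16) / (847.2 − 380) = 380 × 831.2 / 467.2 ≈ 676.08 mm ≈ 0.676 m.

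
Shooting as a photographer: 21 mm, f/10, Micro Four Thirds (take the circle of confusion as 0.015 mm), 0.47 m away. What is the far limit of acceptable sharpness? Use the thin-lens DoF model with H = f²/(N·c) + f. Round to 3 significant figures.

0.555 m

Hyperfocal distance H = f²/(N·c) + f = 21²/(10 × 0.015) + 21 = 441/0.15 + 21 ≈ 2961.0 mm ≈ 2.961 m.
Far limit Df = s·(H − f)/(H − s) = 470 × (2961.0 − 21) / (2961.0 − 470) = 470 × 2940.0 / 2491.0 ≈ 554.72 mm ≈ 0.555 m.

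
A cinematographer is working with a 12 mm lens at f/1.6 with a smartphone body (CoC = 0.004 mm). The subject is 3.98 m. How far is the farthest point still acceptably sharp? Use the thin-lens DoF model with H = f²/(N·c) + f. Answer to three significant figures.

4.83 m

Hyperfocal distance H = f²/(N·c) + f = 12²/(1.6 × 0.004) + 12 = 144/0.0064 + 12 ≈ 22512.0 mm ≈ 22.51 m.
Far limit Df = s·(H − f)/(H − s) = 3980 × (22512.0 − 12) / (22512.0 − 3980) = 3980 × 22500.0 / 18532.0 ≈ 4832.2 mm ≈ 4.83 m.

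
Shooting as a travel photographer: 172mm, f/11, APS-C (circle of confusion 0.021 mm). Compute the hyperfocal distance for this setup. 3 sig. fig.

128 m

Hyperfocal distance H = f²/(N·c) + f = 172²/(11 × 0.021) + 172 = 29584/0.231 + 172 ≈ 128241.3 mm ≈ 128 m.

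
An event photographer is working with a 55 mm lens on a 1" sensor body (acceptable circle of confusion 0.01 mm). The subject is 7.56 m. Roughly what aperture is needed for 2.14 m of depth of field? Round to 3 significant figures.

Write h = H − f = f²/(N·c). The thin-lens limits are Dn = s·h/(h + (s−f)) and Df = s·h/(h − (s−f)), so DoF = Df − Dn = 2·s·(s−f)·h / (h² − (s−f)²).
That is a quadratic in h: DoF·h² − 2·s·(s−f)·h − DoF·(s−f)² = 0 ⇒ h = (s−f)·(s + √(s² + DoF²)) / DoF = 7505 × (7560 + √(7560² + 2140²)) / 2140 = 7505 × (7560 + 7857.05) / 2140 ≈ 54068 mm.
Then N = f²/(c·h) = 55² / (0.01 × 54068) = 3025 / 540.68 ≈ 5.59.

f/5.59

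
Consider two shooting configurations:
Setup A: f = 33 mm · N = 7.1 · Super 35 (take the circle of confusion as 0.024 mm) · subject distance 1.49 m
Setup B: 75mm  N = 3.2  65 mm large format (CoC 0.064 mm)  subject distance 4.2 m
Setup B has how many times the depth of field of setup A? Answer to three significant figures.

Setup A: H = 33²/(7.1×0.024) + 33 ≈ 6423.8 mm; DoF = Df − Dn = 1930.01 − 1213.37 ≈ 716.64 mm.
Setup B: H = 75²/(3.2×0.064) + 75 ≈ 27540.8 mm; DoF = Df − Dn = 4942.3 − 3651.6 ≈ 1290.7 mm.
Ratio = 1290.7 / 716.64 ≈ 1.80.

1.80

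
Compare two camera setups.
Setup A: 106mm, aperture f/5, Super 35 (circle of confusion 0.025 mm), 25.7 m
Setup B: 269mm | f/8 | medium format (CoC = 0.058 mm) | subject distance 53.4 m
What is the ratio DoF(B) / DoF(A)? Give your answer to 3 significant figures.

2.58

Setup A: H = 106²/(5×0.025) + 106 ≈ 89994.0 mm; DoF = Df − Dn = 35931 − 20004 ≈ 15927 mm.
Setup B: H = 269²/(8×0.058) + 269 ≈ 156219.4 mm; DoF = Df − Dn = 80994 − 39830 ≈ 41164 mm.
Ratio = 41164 / 15927 ≈ 2.58.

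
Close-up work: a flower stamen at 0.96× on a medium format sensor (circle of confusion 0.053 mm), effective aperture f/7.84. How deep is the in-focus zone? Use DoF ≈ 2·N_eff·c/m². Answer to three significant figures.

0.902 mm

At magnification m, DoF ≈ 2·N_eff·c/m² = 2 × 7.84 × 0.053 / 0.96² = 0.831 / 0.9216 ≈ 0.902 mm.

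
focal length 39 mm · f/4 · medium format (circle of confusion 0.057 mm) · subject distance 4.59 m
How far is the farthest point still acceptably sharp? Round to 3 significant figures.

Hyperfocal distance H = f²/(N·c) + f = 39²/(4 × 0.057) + 39 = 1521/0.228 + 39 ≈ 6710.1 mm ≈ 6.710 m.
Far limit Df = s·(H − f)/(H − s) = 4590 × (6710.1 − 39) / (6710.1 − 4590) = 4590 × 6671.1 / 2120.1 ≈ 14443 mm ≈ 14.4 m.

14.4 m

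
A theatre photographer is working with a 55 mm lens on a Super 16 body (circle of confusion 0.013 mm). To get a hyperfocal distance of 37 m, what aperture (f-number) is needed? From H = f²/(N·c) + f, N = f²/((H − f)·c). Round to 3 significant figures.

Rearrange H = f²/(N·c) + f for N: N = f² / ((H − f)·c).
N = 55² / ((37000 − 55) × 0.013) = 3025 / 480.3 ≈ 6.30.

f/6.30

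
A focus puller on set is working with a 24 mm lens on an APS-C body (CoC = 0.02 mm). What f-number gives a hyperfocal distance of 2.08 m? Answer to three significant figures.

Rearrange H = f²/(N·c) + f for N: N = f² / ((H − f)·c).
N = 24² / ((2080 − 24) × 0.02) = 576 / 41.12 ≈ 14.

f/14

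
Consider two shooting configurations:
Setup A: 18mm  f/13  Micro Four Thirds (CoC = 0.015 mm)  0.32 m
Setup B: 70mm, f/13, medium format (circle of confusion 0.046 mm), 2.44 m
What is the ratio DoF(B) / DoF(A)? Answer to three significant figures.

12.8

Setup A: H = 18²/(13×0.015) + 18 ≈ 1679.5 mm; DoF = Df − Dn = 391.08 − 270.78 ≈ 120.30 mm.
Setup B: H = 70²/(13×0.046) + 70 ≈ 8264.0 mm; DoF = Df − Dn = 3432.9 − 1892.6 ≈ 1540.3 mm.
Ratio = 1540.3 / 120.30 ≈ 12.8.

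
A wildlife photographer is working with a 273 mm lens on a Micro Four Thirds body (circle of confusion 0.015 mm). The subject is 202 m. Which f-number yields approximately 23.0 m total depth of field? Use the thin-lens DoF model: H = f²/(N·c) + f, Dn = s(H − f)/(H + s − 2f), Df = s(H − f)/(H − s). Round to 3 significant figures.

f/1.40

Write h = H − f = f²/(N·c). The thin-lens limits are Dn = s·h/(h + (s−f)) and Df = s·h/(h − (s−f)), so DoF = Df − Dn = 2·s·(s−f)·h / (h² − (s−f)²).
That is a quadratic in h: DoF·h² − 2·s·(s−f)·h − DoF·(s−f)² = 0 ⇒ h = (s−f)·(s + √(s² + DoF²)) / DoF = 201727 × (202000 + √(202000² + 23000²)) / 23000 = 201727 × (202000 + 203305) / 23000 ≈ 3554826 mm.
Then N = f²/(c·h) = 273² / (0.015 × 3554826) = 74529 / 53322 ≈ 1.40.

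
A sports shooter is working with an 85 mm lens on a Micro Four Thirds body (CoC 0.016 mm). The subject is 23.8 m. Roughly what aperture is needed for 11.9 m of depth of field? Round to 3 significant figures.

Write h = H − f = f²/(N·c). The thin-lens limits are Dn = s·h/(h + (s−f)) and Df = s·h/(h − (s−f)), so DoF = Df − Dn = 2·s·(s−f)·h / (h² − (s−f)²).
That is a quadratic in h: DoF·h² − 2·s·(s−f)·h − DoF·(s−f)² = 0 ⇒ h = (s−f)·(s + √(s² + DoF²)) / DoF = 23715 × (23800 + √(23800² + 11900²)) / 11900 = 23715 × (23800 + 26609.2) / 11900 ≈ 100458 mm.
Then N = f²/(c·h) = 85² / (0.016 × 100458) = 7225 / 1607.3 ≈ 4.50.

f/4.50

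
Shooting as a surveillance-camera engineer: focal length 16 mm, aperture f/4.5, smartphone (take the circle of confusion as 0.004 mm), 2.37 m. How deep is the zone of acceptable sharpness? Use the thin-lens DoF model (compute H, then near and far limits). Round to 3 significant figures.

0.807 m

Hyperfocal distance H = f²/(N·c) + f = 16²/(4.5 × 0.004) + 16 = 256/0.018 + 16 ≈ 14238.2 mm ≈ 14.24 m.
Near limit Dn = s·(H − f)/(H + s − 2f) = 2370 × (14238.2 − 16) / (14238.2 + 2370 − 2 × 16) = 2370 × 14222.2 / 16576.2 ≈ 2033.43 mm.
Far limit Df = s·(H − f)/(H − s) = 2370 × (14238.2 − 16) / (14238.2 − 2370) = 2370 × 14222.2 / 11868.2 ≈ 2840.08 mm.
Depth of field = Df − Dn = 2840.08 − 2033.43 ≈ 806.65 mm ≈ 0.807 m.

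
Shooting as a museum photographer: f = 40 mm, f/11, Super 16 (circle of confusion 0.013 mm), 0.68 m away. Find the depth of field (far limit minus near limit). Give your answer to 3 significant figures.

Hyperfocal distance H = f²/(N·c) + f = 40²/(11 × 0.013) + 40 = 1600/0.143 + 40 ≈ 11228.8 mm ≈ 11.23 m.
Near limit Dn = s·(H − f)/(H + s − 2f) = 680 × (11228.8 − 40) / (11228.8 + 680 − 2 × 40) = 680 × 11188.8 / 11828.8 ≈ 643.208 mm.
Far limit Df = s·(H − f)/(H − s) = 680 × (11228.8 − 40) / (11228.8 − 680) = 680 × 11188.8 / 10548.8 ≈ 721.256 mm.
Depth of field = Df − Dn = 721.256 − 643.208 ≈ 78.048 mm.

78.0 mm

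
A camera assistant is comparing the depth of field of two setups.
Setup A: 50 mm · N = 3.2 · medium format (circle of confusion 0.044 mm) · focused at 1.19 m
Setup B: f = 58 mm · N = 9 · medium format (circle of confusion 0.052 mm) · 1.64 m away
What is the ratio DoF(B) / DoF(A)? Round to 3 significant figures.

4.94

Setup A: H = 50²/(3.2×0.044) + 50 ≈ 17805.7 mm; DoF = Df − Dn = 1271.65 − 1118.21 ≈ 153.44 mm.
Setup B: H = 58²/(9×0.052) + 58 ≈ 7246.0 mm; DoF = Df − Dn = 2102.80 − 1344.17 ≈ 758.63 mm.
Ratio = 758.63 / 153.44 ≈ 4.94.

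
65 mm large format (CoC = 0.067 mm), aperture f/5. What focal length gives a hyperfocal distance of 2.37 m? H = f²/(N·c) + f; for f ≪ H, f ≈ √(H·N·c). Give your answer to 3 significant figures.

From H = f²/(N·c) + f, with f ≪ H: f ≈ √(H·N·c) = √(2370 × 5 × 0.067) = √793.95 ≈ 28.18 mm.
Exact: f² + N·c·f − N·c·H = 0 ⇒ f = (−N·c + √((N·c)² + 4·N·c·H))/2 = (−0.335 + √3175.9)/2 ≈ 28.010 mm ≈ 28.0 mm.

28.0 mm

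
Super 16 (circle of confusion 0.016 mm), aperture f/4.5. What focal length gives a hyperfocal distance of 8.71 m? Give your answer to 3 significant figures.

25.0 mm

From H = f²/(N·c) + f, with f ≪ H: f ≈ √(H·N·c) = √(8710 × 4.5 × 0.016) = √627.12 ≈ 25.04 mm.
The +f correction barely moves this — solving exactly, f² + N·c·f − N·c·H = 0 ⇒ f = (−N·c + √((N·c)² + 4·N·c·H))/2 = (−0.072 + √2508.5)/2 ≈ 25.006 mm, so f ≈ 25.0 mm.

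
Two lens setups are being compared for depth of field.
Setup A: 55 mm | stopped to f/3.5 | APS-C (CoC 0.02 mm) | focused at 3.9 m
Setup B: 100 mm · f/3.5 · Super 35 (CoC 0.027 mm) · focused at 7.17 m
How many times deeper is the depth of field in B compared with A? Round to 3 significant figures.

1.38

Setup A: H = 55²/(3.5×0.02) + 55 ≈ 43269.3 mm; DoF = Df − Dn = 4280.89 − 3581.35 ≈ 699.54 mm.
Setup B: H = 100²/(3.5×0.027) + 100 ≈ 105920.1 mm; DoF = Df − Dn = 7683.34 − 6720.96 ≈ 962.38 mm.
Ratio = 962.38 / 699.54 ≈ 1.38.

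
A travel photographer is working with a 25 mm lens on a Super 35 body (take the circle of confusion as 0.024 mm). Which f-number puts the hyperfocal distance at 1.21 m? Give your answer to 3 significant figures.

Rearrange H = f²/(N·c) + f for N: N = f² / ((H − f)·c).
N = 25² / ((1210 − 25) × 0.024) = 625 / 28.44 ≈ 22.

f/22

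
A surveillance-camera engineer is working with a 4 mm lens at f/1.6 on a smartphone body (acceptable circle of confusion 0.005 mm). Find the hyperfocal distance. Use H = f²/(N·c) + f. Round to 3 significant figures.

Hyperfocal distance H = f²/(N·c) + f = 4²/(1.6 × 0.005) + 4 = 16/0.008 + 4 ≈ 2004.0 mm ≈ 2.00 m.

2.00 m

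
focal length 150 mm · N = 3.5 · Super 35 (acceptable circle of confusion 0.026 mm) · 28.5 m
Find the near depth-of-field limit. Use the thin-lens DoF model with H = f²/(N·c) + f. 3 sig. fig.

25.6 m

Hyperfocal distance H = f²/(N·c) + f = 150²/(3.5 × 0.026) + 150 = 22500/0.091 + 150 ≈ 247402.7 mm ≈ 247.4 m.
Near limit Dn = s·(H − f)/(H + s − 2f) = 28500 × (247402.7 − 150) / (247402.7 + 28500 − 2 × 150) = 28500 × 247252.7 / 275602.7 ≈ 25568 mm ≈ 25.6 m.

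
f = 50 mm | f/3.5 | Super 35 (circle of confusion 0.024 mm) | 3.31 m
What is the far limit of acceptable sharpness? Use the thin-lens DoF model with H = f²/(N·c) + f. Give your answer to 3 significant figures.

Hyperfocal distance H = f²/(N·c) + f = 50²/(3.5 × 0.024) + 50 = 2500/0.084 + 50 ≈ 29811.9 mm ≈ 29.81 m.
Far limit Df = s·(H − f)/(H − s) = 3310 × (29811.9 − 50) / (29811.9 − 3310) = 3310 × 29761.9 / 26501.9 ≈ 3717.2 mm ≈ 3.72 m.

3.72 m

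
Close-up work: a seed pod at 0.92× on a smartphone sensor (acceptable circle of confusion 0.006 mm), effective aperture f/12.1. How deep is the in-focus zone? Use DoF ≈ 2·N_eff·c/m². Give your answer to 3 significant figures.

0.172 mm

At magnification m, DoF ≈ 2·N_eff·c/m² = 2 × 12.1 × 0.006 / 0.92² = 0.1452 / 0.8464 ≈ 0.172 mm.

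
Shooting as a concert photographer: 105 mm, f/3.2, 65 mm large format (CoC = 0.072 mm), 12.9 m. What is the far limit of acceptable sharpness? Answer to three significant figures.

Hyperfocal distance H = f²/(N·c) + f = 105²/(3.2 × 0.072) + 105 = 11025/0.2304 + 105 ≈ 47956.6 mm ≈ 47.96 m.
Far limit Df = s·(H − f)/(H − s) = 12900 × (47956.6 − 105) / (47956.6 − 12900) = 12900 × 47851.6 / 35056.6 ≈ 17608 mm ≈ 17.6 m.

17.6 m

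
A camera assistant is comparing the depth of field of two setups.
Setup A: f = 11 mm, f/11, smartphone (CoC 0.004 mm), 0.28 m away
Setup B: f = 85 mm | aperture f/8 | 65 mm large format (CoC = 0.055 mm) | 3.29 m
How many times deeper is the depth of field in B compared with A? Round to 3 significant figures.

Setup A: H = 11²/(11×0.004) + 11 ≈ 2761.0 mm; DoF = Df − Dn = 310.359 − 255.051 ≈ 55.308 mm.
Setup B: H = 85²/(8×0.055) + 85 ≈ 16505.5 mm; DoF = Df − Dn = 4087.9 − 2752.7 ≈ 1335.2 mm.
Ratio = 1335.2 / 55.308 ≈ 24.1.

24.1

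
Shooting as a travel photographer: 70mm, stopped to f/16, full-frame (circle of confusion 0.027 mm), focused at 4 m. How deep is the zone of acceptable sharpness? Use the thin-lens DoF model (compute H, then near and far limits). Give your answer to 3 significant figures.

3.15 m

Hyperfocal distance H = f²/(N·c) + f = 70²/(16 × 0.027) + 70 = 4900/0.432 + 70 ≈ 11412.6 mm ≈ 11.41 m.
Near limit Dn = s·(H − f)/(H + s − 2f) = 4000 × (11412.6 − 70) / (11412.6 + 4000 − 2 × 70) = 4000 × 11342.6 / 15272.6 ≈ 2970.7 mm.
Far limit Df = s·(H − f)/(H − s) = 4000 × (11412.6 − 70) / (11412.6 − 4000) = 4000 × 11342.6 / 7412.6 ≈ 6120.7 mm.
Depth of field = Df − Dn = 6120.7 − 2970.7 ≈ 3150.0 mm ≈ 3.15 m.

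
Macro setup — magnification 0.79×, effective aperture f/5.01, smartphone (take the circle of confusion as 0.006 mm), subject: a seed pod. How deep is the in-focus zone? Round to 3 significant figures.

At magnification m, DoF ≈ 2·N_eff·c/m² = 2 × 5.01 × 0.006 / 0.79² = 0.06012 / 0.6241 ≈ 0.0963 mm.

0.0963 mm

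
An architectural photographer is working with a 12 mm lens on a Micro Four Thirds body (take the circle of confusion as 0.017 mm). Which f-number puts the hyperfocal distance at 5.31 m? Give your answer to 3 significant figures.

Rearrange H = f²/(N·c) + f for N: N = f² / ((H − f)·c).
N = 12² / ((5310 − 12) × 0.017) = 144 / 90.07 ≈ 1.60.

f/1.60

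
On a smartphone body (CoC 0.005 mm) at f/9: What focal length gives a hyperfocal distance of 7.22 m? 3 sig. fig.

From H = f²/(N·c) + f, with f ≪ H: f ≈ √(H·N·c) = √(7220 × 9 × 0.005) = √324.90 ≈ 18.02 mm.
The +f correction barely moves this — solving exactly, f² + N·c·f − N·c·H = 0 ⇒ f = (−N·c + √((N·c)² + 4·N·c·H))/2 = (−0.045 + √1299.6)/2 ≈ 18.002 mm, so f ≈ 18.0 mm.

18.0 mm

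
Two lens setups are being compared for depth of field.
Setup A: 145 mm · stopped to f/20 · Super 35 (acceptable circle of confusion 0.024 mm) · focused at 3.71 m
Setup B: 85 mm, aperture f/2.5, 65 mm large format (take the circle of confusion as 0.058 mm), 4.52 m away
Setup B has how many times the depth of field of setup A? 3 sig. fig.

Setup A: H = 145²/(20×0.024) + 145 ≈ 43947.1 mm; DoF = Df − Dn = 4038.71 − 3430.77 ≈ 607.94 mm.
Setup B: H = 85²/(2.5×0.058) + 85 ≈ 49912.6 mm; DoF = Df − Dn = 4961.62 − 4150.57 ≈ 811.05 mm.
Ratio = 811.05 / 607.94 ≈ 1.33.

1.33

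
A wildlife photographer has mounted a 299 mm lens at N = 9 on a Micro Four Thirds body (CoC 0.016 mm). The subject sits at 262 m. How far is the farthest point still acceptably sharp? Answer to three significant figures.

Hyperfocal distance H = f²/(N·c) + f = 299²/(9 × 0.016) + 299 = 89401/0.144 + 299 ≈ 621139.3 mm ≈ 621.1 m.
Far limit Df = s·(H − f)/(H − s) = 262000 × (621139.3 − 299) / (621139.3 − 262000) = 262000 × 620840.3 / 359139.3 ≈ 452917 mm ≈ 453 m.

453 m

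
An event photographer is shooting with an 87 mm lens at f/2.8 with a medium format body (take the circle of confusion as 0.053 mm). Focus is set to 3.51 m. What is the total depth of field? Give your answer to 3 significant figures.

473 mm

Hyperfocal distance H = f²/(N·c) + f = 87²/(2.8 × 0.053) + 87 = 7569/0.1484 + 87 ≈ 51091.0 mm ≈ 51.09 m.
Near limit Dn = s·(H − f)/(H + s − 2f) = 3510 × (51091.0 − 87) / (51091.0 + 3510 − 2 × 87) = 3510 × 51004.0 / 54427.0 ≈ 3289.25 mm.
Far limit Df = s·(H − f)/(H − s) = 3510 × (51091.0 − 87) / (51091.0 − 3510) = 3510 × 51004.0 / 47581.0 ≈ 3762.51 mm.
Depth of field = Df − Dn = 3762.51 − 3289.25 ≈ 473.26 mm.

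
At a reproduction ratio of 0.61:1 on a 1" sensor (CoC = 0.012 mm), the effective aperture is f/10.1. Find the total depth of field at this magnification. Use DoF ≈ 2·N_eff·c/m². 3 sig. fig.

At magnification m, DoF ≈ 2·N_eff·c/m² = 2 × 10.1 × 0.012 / 0.61² = 0.2424 / 0.3721 ≈ 0.651 mm.

0.651 mm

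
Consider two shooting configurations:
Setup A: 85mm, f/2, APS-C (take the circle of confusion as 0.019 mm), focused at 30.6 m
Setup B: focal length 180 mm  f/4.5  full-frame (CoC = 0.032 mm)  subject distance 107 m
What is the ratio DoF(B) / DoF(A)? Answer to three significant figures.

13.0

Setup A: H = 85²/(2×0.019) + 85 ≈ 190216.6 mm; DoF = Df − Dn = 36450 − 26368 ≈ 10082 mm.
Setup B: H = 180²/(4.5×0.032) + 180 ≈ 225180.0 mm; DoF = Df − Dn = 203715 − 72554 ≈ 131161 mm.
Ratio = 131161 / 10082 ≈ 13.0.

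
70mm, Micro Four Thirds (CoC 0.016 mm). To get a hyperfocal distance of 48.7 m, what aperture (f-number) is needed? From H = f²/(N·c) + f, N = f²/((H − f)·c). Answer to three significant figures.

Rearrange H = f²/(N·c) + f for N: N = f² / ((H − f)·c).
N = 70² / ((48700 − 70) × 0.016) = 4900 / 778.1 ≈ 6.30.

f/6.30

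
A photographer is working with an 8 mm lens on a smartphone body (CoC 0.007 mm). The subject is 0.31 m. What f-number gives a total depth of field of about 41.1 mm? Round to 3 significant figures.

f/2.00

Write h = H − f = f²/(N·c). The thin-lens limits are Dn = s·h/(h + (s−f)) and Df = s·h/(h − (s−f)), so DoF = Df − Dn = 2·s·(s−f)·h / (h² − (s−f)²).
That is a quadratic in h: DoF·h² − 2·s·(s−f)·h − DoF·(s−f)² = 0 ⇒ h = (s−f)·(s + √(s² + DoF²)) / DoF = 302 × (310 + √(310² + 41.1²)) / 41.1 = 302 × (310 + 312.713) / 41.1 ≈ 4575.7 mm.
Then N = f²/(c·h) = 8² / (0.007 × 4575.7) = 64 / 32.030 ≈ 2.00.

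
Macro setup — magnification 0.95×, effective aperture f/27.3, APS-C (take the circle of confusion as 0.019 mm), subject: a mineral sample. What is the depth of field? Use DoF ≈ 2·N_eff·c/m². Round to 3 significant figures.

1.15 mm

At magnification m, DoF ≈ 2·N_eff·c/m² = 2 × 27.3 × 0.019 / 0.95² = 1.037 / 0.9025 ≈ 1.15 mm.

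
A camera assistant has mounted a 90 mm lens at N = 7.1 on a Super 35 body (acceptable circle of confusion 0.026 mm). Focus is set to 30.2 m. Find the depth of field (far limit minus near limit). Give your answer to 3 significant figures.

78.3 m

Hyperfocal distance H = f²/(N·c) + f = 90²/(7.1 × 0.026) + 90 = 8100/0.1846 + 90 ≈ 43968.7 mm ≈ 43.97 m.
Near limit Dn = s·(H − f)/(H + s − 2f) = 30200 × (43968.7 − 90) / (43968.7 + 30200 − 2 × 90) = 30200 × 43878.7 / 73988.7 ≈ 17910 mm.
Far limit Df = s·(H − f)/(H − s) = 30200 × (43968.7 − 90) / (43968.7 − 30200) = 30200 × 43878.7 / 13768.7 ≈ 96243 mm.
Depth of field = Df − Dn = 96243 − 17910 ≈ 78333 mm ≈ 78.3 m.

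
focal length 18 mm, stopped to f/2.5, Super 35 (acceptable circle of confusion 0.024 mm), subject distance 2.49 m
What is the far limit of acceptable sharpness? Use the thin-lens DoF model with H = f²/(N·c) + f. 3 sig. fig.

Hyperfocal distance H = f²/(N·c) + f = 18²/(2.5 × 0.024) + 18 = 324/0.06 + 18 ≈ 5418.0 mm ≈ 5.418 m.
Far limit Df = s·(H − f)/(H − s) = 2490 × (5418.0 − 18) / (5418.0 − 2490) = 2490 × 5400.0 / 2928.0 ≈ 4592.2 mm ≈ 4.59 m.

4.59 m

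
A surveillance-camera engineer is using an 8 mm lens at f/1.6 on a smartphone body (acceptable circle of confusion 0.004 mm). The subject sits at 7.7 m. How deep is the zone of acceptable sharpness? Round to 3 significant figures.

Hyperfocal distance H = f²/(N·c) + f = 8²/(1.6 × 0.004) + 8 = 64/0.0064 + 8 ≈ 10008.0 mm ≈ 10.01 m.
Near limit Dn = s·(H − f)/(H + s − 2f) = 7700 × (10008.0 − 8) / (10008.0 + 7700 − 2 × 8) = 7700 × 10000.0 / 17692.0 ≈ 4352 mm.
Far limit Df = s·(H − f)/(H − s) = 7700 × (10008.0 − 8) / (10008.0 − 7700) = 7700 × 10000.0 / 2308.0 ≈ 33362 mm.
Depth of field = Df − Dn = 33362 − 4352 ≈ 29010 mm ≈ 29.0 m.

29.0 m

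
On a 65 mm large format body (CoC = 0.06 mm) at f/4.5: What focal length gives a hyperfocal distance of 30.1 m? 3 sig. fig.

From H = f²/(N·c) + f, with f ≪ H: f ≈ √(H·N·c) = √(30100 × 4.5 × 0.06) = √8127.0 ≈ 90.15 mm.
Exact: f² + N·c·f − N·c·H = 0 ⇒ f = (−N·c + √((N·c)² + 4·N·c·H))/2 = (−0.27 + √32508)/2 ≈ 90.015 mm ≈ 90.0 mm.

90.0 mm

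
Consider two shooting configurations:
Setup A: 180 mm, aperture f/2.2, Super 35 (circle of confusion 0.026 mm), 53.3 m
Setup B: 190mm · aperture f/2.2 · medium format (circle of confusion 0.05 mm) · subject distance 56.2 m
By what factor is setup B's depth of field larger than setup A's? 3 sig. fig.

Setup A: H = 180²/(2.2×0.026) + 180 ≈ 566613.6 mm; DoF = Df − Dn = 58816 − 48730 ≈ 10086 mm.
Setup B: H = 190²/(2.2×0.05) + 190 ≈ 328371.8 mm; DoF = Df − Dn = 67765 − 48007 ≈ 19758 mm.
Ratio = 19758 / 10086 ≈ 1.96.

1.96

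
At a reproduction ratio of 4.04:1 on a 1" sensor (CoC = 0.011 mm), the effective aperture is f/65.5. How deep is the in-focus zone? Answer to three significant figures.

At magnification m, DoF ≈ 2·N_eff·c/m² = 2 × 65.5 × 0.011 / 4.04² = 1.441 / 16.32 ≈ 0.0883 mm.

0.0883 mm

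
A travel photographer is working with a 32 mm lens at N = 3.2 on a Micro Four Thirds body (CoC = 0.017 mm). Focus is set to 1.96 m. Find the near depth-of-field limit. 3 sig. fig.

1.78 m

Hyperfocal distance H = f²/(N·c) + f = 32²/(3.2 × 0.017) + 32 = 1024/0.0544 + 32 ≈ 18855.5 mm ≈ 18.86 m.
Near limit Dn = s·(H − f)/(H + s − 2f) = 1960 × (18855.5 − 32) / (18855.5 + 1960 − 2 × 32) = 1960 × 18823.5 / 20751.5 ≈ 1777.9 mm ≈ 1.78 m.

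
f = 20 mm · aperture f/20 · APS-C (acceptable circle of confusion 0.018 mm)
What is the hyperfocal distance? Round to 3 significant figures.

Hyperfocal distance H = f²/(N·c) + f = 20²/(20 × 0.018) + 20 = 400/0.36 + 20 ≈ 1131.1 mm ≈ 1.13 m.

1.13 m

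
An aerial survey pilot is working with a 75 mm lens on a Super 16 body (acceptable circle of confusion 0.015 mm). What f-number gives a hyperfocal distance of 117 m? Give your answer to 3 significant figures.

f/3.21

Rearrange H = f²/(N·c) + f for N: N = f² / ((H − f)·c).
N = 75² / ((117000 − 75) × 0.015) = 5625 / 1754 ≈ 3.21.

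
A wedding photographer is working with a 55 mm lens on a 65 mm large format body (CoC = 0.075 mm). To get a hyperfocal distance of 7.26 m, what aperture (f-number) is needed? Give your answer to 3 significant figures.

f/5.60

Rearrange H = f²/(N·c) + f for N: N = f² / ((H − f)·c).
N = 55² / ((7260 − 55) × 0.075) = 3025 / 540.4 ≈ 5.60.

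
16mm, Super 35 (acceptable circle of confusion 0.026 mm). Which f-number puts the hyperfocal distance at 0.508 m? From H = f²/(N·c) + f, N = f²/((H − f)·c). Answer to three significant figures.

f/20

Rearrange H = f²/(N·c) + f for N: N = f² / ((H − f)·c).
N = 16² / ((508 − 16) × 0.026) = 256 / 12.79 ≈ 20.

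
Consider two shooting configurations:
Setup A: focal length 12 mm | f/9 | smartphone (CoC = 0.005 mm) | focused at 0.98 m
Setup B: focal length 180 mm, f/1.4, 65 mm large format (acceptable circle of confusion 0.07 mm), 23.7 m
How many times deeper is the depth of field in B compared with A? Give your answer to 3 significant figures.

Setup A: H = 12²/(9×0.005) + 12 ≈ 3212.0 mm; DoF = Df − Dn = 1405.02 − 752.40 ≈ 652.62 mm.
Setup B: H = 180²/(1.4×0.07) + 180 ≈ 330792.2 mm; DoF = Df − Dn = 25515.2 − 22125.9 ≈ 3389.3 mm.
Ratio = 3389.3 / 652.62 ≈ 5.19.

5.19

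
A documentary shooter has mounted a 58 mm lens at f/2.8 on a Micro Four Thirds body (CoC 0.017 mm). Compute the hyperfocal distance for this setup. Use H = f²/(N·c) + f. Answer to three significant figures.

Hyperfocal distance H = f²/(N·c) + f = 58²/(2.8 × 0.017) + 58 = 3364/0.0476 + 58 ≈ 70730.3 mm ≈ 70.7 m.

70.7 m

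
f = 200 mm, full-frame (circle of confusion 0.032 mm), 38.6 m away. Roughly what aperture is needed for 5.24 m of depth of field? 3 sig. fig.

f/2.20

Write h = H − f = f²/(N·c). The thin-lens limits are Dn = s·h/(h + (s−f)) and Df = s·h/(h − (s−f)), so DoF = Df − Dn = 2·s·(s−f)·h / (h² − (s−f)²).
That is a quadratic in h: DoF·h² − 2·s·(s−f)·h − DoF·(s−f)² = 0 ⇒ h = (s−f)·(s + √(s² + DoF²)) / DoF = 38400 × (38600 + √(38600² + 5240²)) / 5240 = 38400 × (38600 + 38954.0) / 5240 ≈ 568335 mm.
Then N = f²/(c·h) = 200² / (0.032 × 568335) = 40000 / 18187 ≈ 2.20.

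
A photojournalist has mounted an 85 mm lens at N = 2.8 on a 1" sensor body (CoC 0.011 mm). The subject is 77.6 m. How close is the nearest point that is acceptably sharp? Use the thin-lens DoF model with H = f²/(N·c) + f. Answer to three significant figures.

Hyperfocal distance H = f²/(N·c) + f = 85²/(2.8 × 0.011) + 85 = 7225/0.0308 + 85 ≈ 234662.9 mm ≈ 234.7 m.
Near limit Dn = s·(H − f)/(H + s − 2f) = 77600 × (234662.9 − 85) / (234662.9 + 77600 − 2 × 85) = 77600 × 234577.9 / 312092.9 ≈ 58326 mm ≈ 58.3 m.

58.3 m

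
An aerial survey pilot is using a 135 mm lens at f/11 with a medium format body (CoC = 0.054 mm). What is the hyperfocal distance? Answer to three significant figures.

30.8 m

Hyperfocal distance H = f²/(N·c) + f = 135²/(11 × 0.054) + 135 = 18225/0.594 + 135 ≈ 30816.8 mm ≈ 30.8 m.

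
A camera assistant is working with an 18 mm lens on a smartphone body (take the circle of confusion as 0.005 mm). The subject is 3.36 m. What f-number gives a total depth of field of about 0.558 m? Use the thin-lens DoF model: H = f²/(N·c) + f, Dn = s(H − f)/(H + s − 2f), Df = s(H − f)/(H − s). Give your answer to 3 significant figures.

Write h = H − f = f²/(N·c). The thin-lens limits are Dn = s·h/(h + (s−f)) and Df = s·h/(h − (s−f)), so DoF = Df − Dn = 2·s·(s−f)·h / (h² − (s−f)²).
That is a quadratic in h: DoF·h² − 2·s·(s−f)·h − DoF·(s−f)² = 0 ⇒ h = (s−f)·(s + √(s² + DoF²)) / DoF = 3342 × (3360 + √(3360² + 558²)) / 558 = 3342 × (3360 + 3406.02) / 558 ≈ 40523 mm.
Then N = f²/(c·h) = 18² / (0.005 × 40523) = 324 / 202.62 ≈ 1.60.

f/1.60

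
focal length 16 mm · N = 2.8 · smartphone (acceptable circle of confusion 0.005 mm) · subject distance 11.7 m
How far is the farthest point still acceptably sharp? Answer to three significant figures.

32.4 m

Hyperfocal distance H = f²/(N·c) + f = 16²/(2.8 × 0.005) + 16 = 256/0.014 + 16 ≈ 18301.7 mm ≈ 18.30 m.
Far limit Df = s·(H − f)/(H − s) = 11700 × (18301.7 − 16) / (18301.7 − 11700) = 11700 × 18285.7 / 6601.7 ≈ 32407 mm ≈ 32.4 m.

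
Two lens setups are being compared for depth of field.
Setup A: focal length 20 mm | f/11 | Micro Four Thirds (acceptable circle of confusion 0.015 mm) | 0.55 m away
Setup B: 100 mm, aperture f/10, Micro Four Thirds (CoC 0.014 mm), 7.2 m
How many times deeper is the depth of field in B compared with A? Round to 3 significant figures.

5.72

Setup A: H = 20²/(11×0.015) + 20 ≈ 2444.2 mm; DoF = Df − Dn = 703.89 − 451.33 ≈ 252.56 mm.
Setup B: H = 100²/(10×0.014) + 100 ≈ 71528.6 mm; DoF = Df − Dn = 7994.7 − 6549.0 ≈ 1445.7 mm.
Ratio = 1445.7 / 252.56 ≈ 5.72.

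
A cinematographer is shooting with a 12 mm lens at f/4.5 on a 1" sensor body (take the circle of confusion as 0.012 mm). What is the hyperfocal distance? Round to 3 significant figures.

Hyperfocal distance H = f²/(N·c) + f = 12²/(4.5 × 0.012) + 12 = 144/0.054 + 12 ≈ 2678.7 mm ≈ 2.68 m.

2.68 m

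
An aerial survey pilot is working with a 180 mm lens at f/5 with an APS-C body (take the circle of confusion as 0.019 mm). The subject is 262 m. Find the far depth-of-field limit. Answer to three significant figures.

1130 m

Hyperfocal distance H = f²/(N·c) + f = 180²/(5 × 0.019) + 180 = 32400/0.095 + 180 ≈ 341232.6 mm ≈ 341.2 m.
Far limit Df = s·(H − f)/(H − s) = 262000 × (341232.6 − 180) / (341232.6 − 262000) = 262000 × 341052.6 / 79232.6 ≈ 1127765 mm ≈ 1130 m.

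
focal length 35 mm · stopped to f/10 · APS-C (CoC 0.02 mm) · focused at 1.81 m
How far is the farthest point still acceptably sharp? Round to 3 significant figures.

Hyperfocal distance H = f²/(N·c) + f = 35²/(10 × 0.02) + 35 = 1225/0.2 + 35 ≈ 6160.0 mm ≈ 6.160 m.
Far limit Df = s·(H − f)/(H − s) = 1810 × (6160.0 − 35) / (6160.0 − 1810) = 1810 × 6125.0 / 4350.0 ≈ 2548.6 mm ≈ 2.55 m.

2.55 m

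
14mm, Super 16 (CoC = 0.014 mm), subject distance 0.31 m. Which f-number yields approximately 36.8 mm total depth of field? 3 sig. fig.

f/2.80

Write h = H − f = f²/(N·c). The thin-lens limits are Dn = s·h/(h + (s−f)) and Df = s·h/(h − (s−f)), so DoF = Df − Dn = 2·s·(s−f)·h / (h² − (s−f)²).
That is a quadratic in h: DoF·h² − 2·s·(s−f)·h − DoF·(s−f)² = 0 ⇒ h = (s−f)·(s + √(s² + DoF²)) / DoF = 296 × (310 + √(310² + 36.8²)) / 36.8 = 296 × (310 + 312.177) / 36.8 ≈ 5004.5 mm.
Then N = f²/(c·h) = 14² / (0.014 × 5004.5) = 196 / 70.062 ≈ 2.80.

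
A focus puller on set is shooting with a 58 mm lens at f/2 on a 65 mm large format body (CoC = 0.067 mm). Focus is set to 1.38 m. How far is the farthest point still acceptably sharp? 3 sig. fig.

Hyperfocal distance H = f²/(N·c) + f = 58²/(2 × 0.067) + 58 = 3364/0.134 + 58 ≈ 25162.5 mm ≈ 25.16 m.
Far limit Df = s·(H − f)/(H − s) = 1380 × (25162.5 − 58) / (25162.5 − 1380) = 1380 × 25104.5 / 23782.5 ≈ 1456.7 mm ≈ 1.46 m.

1.46 m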